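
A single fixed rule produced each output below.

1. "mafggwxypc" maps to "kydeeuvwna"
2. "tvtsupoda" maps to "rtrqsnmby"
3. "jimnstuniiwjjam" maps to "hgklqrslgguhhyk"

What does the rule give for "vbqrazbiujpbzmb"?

In each case the input is transformed by: shift every letter 2 places backward in the alphabet (wrapping around).
On "vbqrazbiujpbzmb" that produces "tzopyxzgshnzxkz".

tzopyxzgshnzxkz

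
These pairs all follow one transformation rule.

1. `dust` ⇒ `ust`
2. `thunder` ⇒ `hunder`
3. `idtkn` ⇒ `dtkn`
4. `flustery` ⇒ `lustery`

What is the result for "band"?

and

Rule — delete the first character.
For "band" the result is "and".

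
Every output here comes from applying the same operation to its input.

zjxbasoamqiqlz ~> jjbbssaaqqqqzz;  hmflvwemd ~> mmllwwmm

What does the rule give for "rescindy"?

Rule — keep every other character starting from the second (positions 2nd, 4th, 6th, ...), then double every character.
Starting from "rescindy": after the first operation, "ecny"; after the second, "eeccnnyy".
(Check on "hmflvwemd": → "mlwm" → "mmllwwmm" ✓)

eeccnnyy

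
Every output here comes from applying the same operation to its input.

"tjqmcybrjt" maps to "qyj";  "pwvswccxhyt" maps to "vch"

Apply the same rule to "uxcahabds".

Each output is the input with this applied: keep one character in every 3, starting at position 3 (positions 3rd, 6th, 9th, ...).
"uxcahabds" → "cas".

cas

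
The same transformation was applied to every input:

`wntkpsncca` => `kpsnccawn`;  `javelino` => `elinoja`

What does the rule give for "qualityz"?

lityzqu

Each output is the input with this applied: move the first 3 characters to the end (rotate left by 3), then delete the last character.
Working it through for "qualityz": intermediate "lityzqua", final "lityzqu".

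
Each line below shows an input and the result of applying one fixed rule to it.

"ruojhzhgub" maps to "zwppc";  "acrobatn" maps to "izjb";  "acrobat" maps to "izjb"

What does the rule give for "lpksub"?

What's happening: keep every other character starting from the first (positions 1st, 3rd, 5th, ...), then shift every letter 8 places forward in the alphabet (wrapping around).
"lpksub" → "lku" → "tsc".

tsc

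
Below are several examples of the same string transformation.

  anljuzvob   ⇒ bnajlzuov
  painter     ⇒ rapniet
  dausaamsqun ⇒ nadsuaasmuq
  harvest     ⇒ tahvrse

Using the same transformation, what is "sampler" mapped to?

raspmel

Looking at the pairs, the operation is to swap each adjacent pair of characters (1↔2, 3↔4, ...), then move the last character to the front.
Starting from "sampler": after the first operation, "aspmelr"; after the second, "raspmel".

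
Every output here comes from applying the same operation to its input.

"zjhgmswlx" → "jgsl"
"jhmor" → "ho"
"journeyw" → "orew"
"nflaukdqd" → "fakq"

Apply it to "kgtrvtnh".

The rule is to keep every other character starting from the second (positions 2nd, 4th, 6th, ...).
So "kgtrvtnh" becomes "grth".

grth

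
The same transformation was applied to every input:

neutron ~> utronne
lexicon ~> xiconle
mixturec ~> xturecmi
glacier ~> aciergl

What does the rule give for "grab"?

Rule — move the first 2 characters to the end (rotate left by 2).
On "grab" that produces "abgr".

abgr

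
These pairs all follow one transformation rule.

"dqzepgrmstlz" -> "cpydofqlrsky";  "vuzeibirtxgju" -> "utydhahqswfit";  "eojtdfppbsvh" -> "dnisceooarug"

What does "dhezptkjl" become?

cgdyosjik

Looking at the pairs, the operation is to shift every letter 1 place backward in the alphabet (wrapping around).
On "dhezptkjl" that produces "cgdyosjik".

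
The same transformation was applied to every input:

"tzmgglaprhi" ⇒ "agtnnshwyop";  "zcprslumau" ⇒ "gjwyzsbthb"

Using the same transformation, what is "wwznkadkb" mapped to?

Each output is the input with this applied: shift every letter 7 places forward in the alphabet (wrapping around).
For "wwznkadkb" the result is "ddgurhkri".

ddgurhkri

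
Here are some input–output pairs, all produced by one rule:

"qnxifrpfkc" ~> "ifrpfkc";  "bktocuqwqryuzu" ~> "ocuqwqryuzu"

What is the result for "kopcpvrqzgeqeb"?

The transformation: delete the first 3 characters.
"kopcpvrqzgeqeb" → "cpvrqzgeqeb".

cpvrqzgeqeb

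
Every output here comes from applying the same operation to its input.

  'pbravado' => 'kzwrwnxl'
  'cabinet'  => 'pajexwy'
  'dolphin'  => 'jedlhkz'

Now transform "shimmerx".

What's happening: reverse the string, then shift every letter 4 places backward in the alphabet (wrapping around).
"shimmerx" → "xremmihs" → "tnaiiedo".

tnaiiedo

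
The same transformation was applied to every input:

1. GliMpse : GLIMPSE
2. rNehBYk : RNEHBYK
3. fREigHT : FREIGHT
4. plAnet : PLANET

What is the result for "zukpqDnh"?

ZUKPQDNH

The rule is to convert every letter to uppercase.
Doing the same to "zukpqDnh": "ZUKPQDNH".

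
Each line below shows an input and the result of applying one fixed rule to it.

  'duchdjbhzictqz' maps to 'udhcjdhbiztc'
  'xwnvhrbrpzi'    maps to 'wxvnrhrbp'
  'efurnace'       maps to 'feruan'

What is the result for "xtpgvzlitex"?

The rule is to delete the last 2 characters, then swap each adjacent pair of characters (1↔2, 3↔4, ...).
Starting from "xtpgvzlitex": after the first operation, "xtpgvzlit"; after the second, "txgpzvilt".

txgpzvilt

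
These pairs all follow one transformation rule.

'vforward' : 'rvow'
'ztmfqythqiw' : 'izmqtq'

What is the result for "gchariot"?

In each case the input is transformed by: move the last 2 characters to the front (rotate right by 2), then keep every other character starting from the first (positions 1st, 3rd, 5th, ...).
Applying both steps to "gchariot": "otgchari", then "oghr".
(Check on "vforward": → "rdvforwa" → "rvow" ✓)

oghr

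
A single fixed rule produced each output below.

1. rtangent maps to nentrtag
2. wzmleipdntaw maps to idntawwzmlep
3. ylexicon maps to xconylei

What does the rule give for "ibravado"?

The pattern: swap the front and back halves of the string, then swap the first and last characters.
Starting from "ibravado": after the first operation, "vadoibra"; after the second, "aadoibrv".
(Check on "rtangent": → "gentrtan" → "nentrtag" ✓)

aadoibrv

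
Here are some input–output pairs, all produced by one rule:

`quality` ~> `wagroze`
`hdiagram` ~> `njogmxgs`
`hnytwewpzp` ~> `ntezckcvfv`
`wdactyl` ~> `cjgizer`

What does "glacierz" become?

In each case the input is transformed by: shift every letter 6 places forward in the alphabet (wrapping around).
On "glacierz" that produces "mrgiokxf".

mrgiokxf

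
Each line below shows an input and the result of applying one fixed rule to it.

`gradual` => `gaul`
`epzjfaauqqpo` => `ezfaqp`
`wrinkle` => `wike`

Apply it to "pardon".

The pattern: keep every other character starting from the first (positions 1st, 3rd, 5th, ...).
Applying that to "pardon" gives "pro".

pro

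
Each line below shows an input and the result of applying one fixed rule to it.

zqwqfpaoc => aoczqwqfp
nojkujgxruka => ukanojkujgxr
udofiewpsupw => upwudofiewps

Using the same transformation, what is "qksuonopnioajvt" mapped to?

The rule is to move the last 3 characters to the front (rotate right by 3).
For "qksuonopnioajvt" the result is "jvtqksuonopnioa".

jvtqksuonopnioa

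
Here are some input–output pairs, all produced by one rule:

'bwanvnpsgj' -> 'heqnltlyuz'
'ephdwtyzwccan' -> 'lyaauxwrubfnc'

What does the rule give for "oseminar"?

pylgkcqm

The pattern: reverse the string, then shift every letter 2 places backward in the alphabet (wrapping around).
"oseminar" → "ranimeso" → "pylgkcqm".
(Check on "bwanvnpsgj": → "jgspnvnawb" → "heqnltlyuz" ✓)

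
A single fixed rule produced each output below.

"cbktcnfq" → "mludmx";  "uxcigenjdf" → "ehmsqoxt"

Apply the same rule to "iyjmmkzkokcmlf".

sitwwujuyumw

Each output is the input with this applied: delete the last 2 characters, then shift every letter 10 places forward in the alphabet (wrapping around).
Starting from "iyjmmkzkokcmlf": after the first operation, "iyjmmkzkokcm"; after the second, "sitwwujuyumw".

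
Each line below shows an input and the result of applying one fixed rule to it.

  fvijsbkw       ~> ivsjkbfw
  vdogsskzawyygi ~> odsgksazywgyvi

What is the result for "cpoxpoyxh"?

oppxyohxc

Looking at the pairs, the operation is to move the first character to the end, then swap each adjacent pair of characters (1↔2, 3↔4, ...).
Applying both steps to "cpoxpoyxh": "poxpoyxhc", then "oppxyohxc".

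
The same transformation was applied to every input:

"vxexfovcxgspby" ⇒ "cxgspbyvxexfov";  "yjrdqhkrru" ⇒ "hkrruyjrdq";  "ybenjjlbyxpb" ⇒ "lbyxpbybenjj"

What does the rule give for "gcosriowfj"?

The pattern: swap the front and back halves of the string.
Applying that to "gcosriowfj" gives "iowfjgcosr".

iowfjgcosr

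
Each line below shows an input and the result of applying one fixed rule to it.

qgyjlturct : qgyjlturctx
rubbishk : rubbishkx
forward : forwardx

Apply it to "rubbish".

rubbishx

Each output is the input with this applied: append "x".
So "rubbish" becomes "rubbishx".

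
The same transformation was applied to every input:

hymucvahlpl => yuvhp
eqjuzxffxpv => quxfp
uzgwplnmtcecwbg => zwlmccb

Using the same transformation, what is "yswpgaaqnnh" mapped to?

spaqn

Each output is the input with this applied: keep every other character starting from the second (positions 2nd, 4th, 6th, ...).
Applying that to "yswpgaaqnnh" gives "spaqn".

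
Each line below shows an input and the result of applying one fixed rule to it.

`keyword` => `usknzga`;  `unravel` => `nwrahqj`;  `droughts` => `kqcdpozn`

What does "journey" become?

qnjaufk

The transformation: shift every letter 4 places backward in the alphabet (wrapping around), then move the first 2 characters to the end (rotate left by 2).
Applying both steps to "journey": "fkqnjau", then "qnjaufk".
(Check on "unravel": → "qjnwrah" → "nwrahqj" ✓)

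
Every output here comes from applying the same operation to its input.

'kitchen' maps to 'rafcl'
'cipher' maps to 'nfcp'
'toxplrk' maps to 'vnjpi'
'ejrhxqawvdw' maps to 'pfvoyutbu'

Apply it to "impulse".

nsjqc

Each output is the input with this applied: delete the first 2 characters, then shift every letter 2 places backward in the alphabet (wrapping around).
"impulse" → "pulse" → "nsjqc".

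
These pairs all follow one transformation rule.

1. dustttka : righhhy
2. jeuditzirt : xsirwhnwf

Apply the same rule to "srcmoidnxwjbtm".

Rule — delete the last character, then shift every letter 12 places backward in the alphabet (wrapping around).
Working it through for "srcmoidnxwjbtm": intermediate "srcmoidnxwjbt", final "gfqacwrblkxph".

gfqacwrblkxph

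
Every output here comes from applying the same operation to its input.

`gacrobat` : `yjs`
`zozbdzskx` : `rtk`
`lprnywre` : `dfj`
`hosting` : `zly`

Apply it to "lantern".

The rule is to keep one character in every 3, starting at position 1 (positions 1st, 4th, 7th, ...), then shift every letter 8 places backward in the alphabet (wrapping around).
"lantern" → "ltn" → "dlf".

dlf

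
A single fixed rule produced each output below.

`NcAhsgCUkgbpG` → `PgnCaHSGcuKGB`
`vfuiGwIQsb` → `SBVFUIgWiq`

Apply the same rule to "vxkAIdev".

The rule is to move the last 2 characters to the front (rotate right by 2), then flip the case of every letter.
Working it through for "vxkAIdev": intermediate "evvxkAId", final "EVVXKaiD".

EVVXKaiD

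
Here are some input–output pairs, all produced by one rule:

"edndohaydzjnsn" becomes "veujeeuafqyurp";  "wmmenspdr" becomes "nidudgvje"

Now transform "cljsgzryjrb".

tsciaajpxiq

Each output is the input with this applied: take characters alternately from the front and the back (1st, last, 2nd, 2nd-last, ...), then shift every letter 9 places backward in the alphabet (wrapping around).
On "cljsgzryjrb": the first step gives "cblrjjsygrz", and the second then gives "tsciaajpxiq".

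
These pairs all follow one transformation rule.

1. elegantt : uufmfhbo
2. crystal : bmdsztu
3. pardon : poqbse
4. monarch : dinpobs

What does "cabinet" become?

fudbcjo

The rule is to move the last 2 characters to the front (rotate right by 2), then shift every letter 1 place forward in the alphabet (wrapping around).
For "cabinet", step one produces "etcabin"; step two turns that into "fudbcjo".
(Check on "elegantt": → "ttelegan" → "uufmfhbo" ✓)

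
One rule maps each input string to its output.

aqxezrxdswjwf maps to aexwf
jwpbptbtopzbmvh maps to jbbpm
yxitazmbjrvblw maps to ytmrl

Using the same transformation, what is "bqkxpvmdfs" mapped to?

The pattern: keep one character in every 3, starting at position 1 (positions 1st, 4th, 7th, ...).
Applying that to "bqkxpvmdfs" gives "bxms".

bxms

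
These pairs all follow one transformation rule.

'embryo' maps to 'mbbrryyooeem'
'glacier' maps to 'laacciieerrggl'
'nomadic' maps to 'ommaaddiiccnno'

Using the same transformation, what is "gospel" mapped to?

In each case the input is transformed by: double every character, then move the first 3 characters to the end (rotate left by 3).
Starting from "gospel": after the first operation, "ggoossppeell"; after the second, "ossppeellggo".
(Check on "glacier": → "ggllaacciieerr" → "laacciieerrggl" ✓)

ossppeellggo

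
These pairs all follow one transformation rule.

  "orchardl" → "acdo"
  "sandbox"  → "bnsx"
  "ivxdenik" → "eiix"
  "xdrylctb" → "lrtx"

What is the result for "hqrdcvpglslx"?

chllpr

What's happening: keep every other character starting from the first (positions 1st, 3rd, 5th, ...), then sort the characters into alphabetical order.
Starting from "hqrdcvpglslx": after the first operation, "hrcpll"; after the second, "chllpr".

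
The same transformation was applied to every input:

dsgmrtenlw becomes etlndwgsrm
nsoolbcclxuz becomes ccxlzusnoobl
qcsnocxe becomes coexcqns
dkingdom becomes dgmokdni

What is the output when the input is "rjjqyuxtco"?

xuctrojjyq

The transformation: swap the front and back halves of the string, then swap each adjacent pair of characters (1↔2, 3↔4, ...).
Working it through for "rjjqyuxtco": intermediate "uxtcorjjqy", final "xuctrojjyq".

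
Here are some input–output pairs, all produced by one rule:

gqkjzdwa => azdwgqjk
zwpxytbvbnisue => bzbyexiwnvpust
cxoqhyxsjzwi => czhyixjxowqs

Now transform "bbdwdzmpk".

bzbwdpdmk

Each output is the input with this applied: sort the characters into alphabetical order, then take characters alternately from the front and the back (1st, last, 2nd, 2nd-last, ...).
Working it through for "bbdwdzmpk": intermediate "bbddkmpwz", final "bzbwdpdmk".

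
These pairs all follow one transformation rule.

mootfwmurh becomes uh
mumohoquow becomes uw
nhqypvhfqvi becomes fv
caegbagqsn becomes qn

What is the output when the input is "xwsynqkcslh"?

cl

The rule is to keep every other character starting from the second (positions 2nd, 4th, 6th, ...), then delete the first 3 characters.
For "xwsynqkcslh" the result is "cl".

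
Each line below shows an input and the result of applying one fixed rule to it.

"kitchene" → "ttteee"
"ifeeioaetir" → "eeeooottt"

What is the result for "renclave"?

The transformation: keep one character in every 3, starting at position 3 (positions 3rd, 6th, 9th, ...), then repeat every character 3 times.
Applying both steps to "renclave": "na", then "nnnaaa".

nnnaaa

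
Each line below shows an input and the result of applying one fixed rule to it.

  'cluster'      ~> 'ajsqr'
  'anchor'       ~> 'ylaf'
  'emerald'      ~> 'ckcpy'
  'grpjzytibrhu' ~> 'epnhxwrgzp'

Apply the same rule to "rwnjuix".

pulhs

What's happening: delete the last 2 characters, then shift every letter 2 places backward in the alphabet (wrapping around).
On "rwnjuix" that produces "pulhs".
(Check on "cluster": → "clust" → "ajsqr" ✓)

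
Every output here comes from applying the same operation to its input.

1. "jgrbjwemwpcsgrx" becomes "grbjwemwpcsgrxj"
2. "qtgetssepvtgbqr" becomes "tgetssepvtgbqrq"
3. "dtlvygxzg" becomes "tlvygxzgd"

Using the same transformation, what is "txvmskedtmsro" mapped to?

What's happening: move the first character to the end.
On "txvmskedtmsro" that produces "xvmskedtmsrot".

xvmskedtmsrot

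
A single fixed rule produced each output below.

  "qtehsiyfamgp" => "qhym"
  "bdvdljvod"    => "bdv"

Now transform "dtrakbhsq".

dah

Looking at the pairs, the operation is to keep one character in every 3, starting at position 1 (positions 1st, 4th, 7th, ...).
For "dtrakbhsq" the result is "dah".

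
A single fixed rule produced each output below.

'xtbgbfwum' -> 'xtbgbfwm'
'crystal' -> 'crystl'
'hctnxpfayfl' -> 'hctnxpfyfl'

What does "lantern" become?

lntrn

What's happening: remove every vowel.
On "lantern" that produces "lntrn".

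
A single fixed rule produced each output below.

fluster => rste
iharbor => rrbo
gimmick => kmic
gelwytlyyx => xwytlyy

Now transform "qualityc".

In each case the input is transformed by: delete the first 3 characters, then move the last character to the front.
Applying both steps to "qualityc": "lityc", then "clity".

clity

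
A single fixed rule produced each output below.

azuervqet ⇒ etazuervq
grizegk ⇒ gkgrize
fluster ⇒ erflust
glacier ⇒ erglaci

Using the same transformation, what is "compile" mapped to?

In each case the input is transformed by: move the last 2 characters to the front (rotate right by 2).
On "compile" that produces "lecompi".

lecompi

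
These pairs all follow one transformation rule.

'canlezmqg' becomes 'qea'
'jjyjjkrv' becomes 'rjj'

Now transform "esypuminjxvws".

Each output is the input with this applied: reverse the string, then keep one character in every 3, starting at position 2 (positions 2nd, 5th, 8th, ...).
Working it through for "esypuminjxvws": intermediate "swvxjnimupyse", final "wjmy".

wjmy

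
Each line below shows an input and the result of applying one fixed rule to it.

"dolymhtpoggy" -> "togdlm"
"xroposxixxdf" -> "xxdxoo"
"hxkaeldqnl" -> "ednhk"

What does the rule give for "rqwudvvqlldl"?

The rule is to keep every other character starting from the first (positions 1st, 3rd, 5th, ...), then move the last 3 characters to the front (rotate right by 3).
Starting from "rqwudvvqlldl": after the first operation, "rwdvld"; after the second, "vldrwd".

vldrwd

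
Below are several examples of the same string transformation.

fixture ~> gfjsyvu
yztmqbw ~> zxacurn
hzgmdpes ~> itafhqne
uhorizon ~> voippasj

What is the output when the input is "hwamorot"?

iuxpbsnp

The transformation: take characters alternately from the front and the back (1st, last, 2nd, 2nd-last, ...), then shift every letter 1 place forward in the alphabet (wrapping around).
On "hwamorot": the first step gives "htwoarmo", and the second then gives "iuxpbsnp".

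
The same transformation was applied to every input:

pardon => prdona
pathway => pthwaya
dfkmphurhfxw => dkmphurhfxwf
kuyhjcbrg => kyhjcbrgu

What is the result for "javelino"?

In each case the input is transformed by: move the first character to the end, then swap the first and last characters.
So "javelino" becomes "jvelinoa".

jvelinoa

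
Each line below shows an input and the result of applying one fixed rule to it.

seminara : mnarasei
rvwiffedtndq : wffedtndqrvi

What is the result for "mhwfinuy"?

winuymhf

The pattern: move the first 3 characters to the end (rotate left by 3), then swap the first and last characters.
Starting from "mhwfinuy": after the first operation, "finuymhw"; after the second, "winuymhf".
(Check on "rvwiffedtndq": → "iffedtndqrvw" → "wffedtndqrvi" ✓)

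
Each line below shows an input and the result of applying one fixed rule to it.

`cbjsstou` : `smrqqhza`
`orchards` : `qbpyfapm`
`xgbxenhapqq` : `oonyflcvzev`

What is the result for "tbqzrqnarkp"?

nipylopxozr

Each output is the input with this applied: shift every letter 2 places backward in the alphabet (wrapping around), then reverse the string.
Doing the same to "tbqzrqnarkp": "nipylopxozr".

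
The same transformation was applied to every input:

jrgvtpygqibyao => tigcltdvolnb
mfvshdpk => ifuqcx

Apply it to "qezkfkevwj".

The rule is to delete the first 2 characters, then shift every letter 13 places forward in the alphabet (wrapping around) — i.e. ROT13.
Applying that to "qezkfkevwj" gives "mxsxrijw".

mxsxrijw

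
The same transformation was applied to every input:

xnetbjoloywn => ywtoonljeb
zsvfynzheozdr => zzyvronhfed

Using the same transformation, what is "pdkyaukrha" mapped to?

The transformation: delete the first 2 characters, then sort the characters into reverse alphabetical order.
Working it through for "pdkyaukrha": intermediate "kyaukrha", final "yurkkhaa".

yurkkhaa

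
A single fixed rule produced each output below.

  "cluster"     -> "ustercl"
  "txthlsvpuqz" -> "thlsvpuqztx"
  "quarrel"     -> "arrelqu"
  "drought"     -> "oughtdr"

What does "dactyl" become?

ctylda

Rule — move the first 2 characters to the end (rotate left by 2).
Doing the same to "dactyl": "ctylda".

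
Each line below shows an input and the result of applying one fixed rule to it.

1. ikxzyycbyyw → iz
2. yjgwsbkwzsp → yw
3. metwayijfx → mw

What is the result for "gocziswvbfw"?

The rule is to keep one character in every 3, starting at position 1 (positions 1st, 4th, 7th, ...), then keep only the first 2 characters.
For "gocziswvbfw", step one produces "gzwf"; step two turns that into "gz".

gz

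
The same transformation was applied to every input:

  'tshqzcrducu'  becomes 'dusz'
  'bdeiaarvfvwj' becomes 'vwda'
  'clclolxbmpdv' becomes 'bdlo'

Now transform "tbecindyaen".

ynbi

The pattern: keep one character in every 3, starting at position 2 (positions 2nd, 5th, 8th, ...), then move the first 2 characters to the end (rotate left by 2).
Starting from "tbecindyaen": after the first operation, "biyn"; after the second, "ynbi".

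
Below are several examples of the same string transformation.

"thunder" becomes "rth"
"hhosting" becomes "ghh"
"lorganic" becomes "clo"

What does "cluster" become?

Rule — move the last character to the front, then keep only the first 3 characters.
"cluster" → "rcluste" → "rcl".

rcl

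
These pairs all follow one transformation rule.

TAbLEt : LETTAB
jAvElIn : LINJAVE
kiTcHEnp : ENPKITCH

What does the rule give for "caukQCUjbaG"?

What's happening: move the last 3 characters to the front (rotate right by 3), then convert every letter to uppercase.
"caukQCUjbaG" → "baGcaukQCUj" → "BAGCAUKQCUJ".

BAGCAUKQCUJ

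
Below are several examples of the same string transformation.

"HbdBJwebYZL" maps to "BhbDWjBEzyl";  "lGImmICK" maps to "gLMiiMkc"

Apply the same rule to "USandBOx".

suNAbDXo

The pattern: flip the case of every letter, then swap each adjacent pair of characters (1↔2, 3↔4, ...).
Applying both steps to "USandBOx": "usANDboX", then "suNAbDXo".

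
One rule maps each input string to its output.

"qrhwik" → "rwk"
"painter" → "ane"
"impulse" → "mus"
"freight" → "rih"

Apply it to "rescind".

ecn

In each case the input is transformed by: keep every other character starting from the second (positions 2nd, 4th, 6th, ...).
So "rescind" becomes "ecn".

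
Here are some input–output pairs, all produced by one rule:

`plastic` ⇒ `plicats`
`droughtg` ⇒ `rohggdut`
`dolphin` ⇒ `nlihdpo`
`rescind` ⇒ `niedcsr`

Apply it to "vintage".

nigeavt

The rule is to sort the characters into reverse alphabetical order, then move the first 2 characters to the end (rotate left by 2).
On "vintage" that produces "nigeavt".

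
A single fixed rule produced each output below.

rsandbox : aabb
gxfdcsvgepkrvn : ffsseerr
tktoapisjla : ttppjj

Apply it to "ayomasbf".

ooss

Looking at the pairs, the operation is to keep one character in every 3, starting at position 3 (positions 3rd, 6th, 9th, ...), then double every character.
For "ayomasbf", step one produces "os"; step two turns that into "ooss".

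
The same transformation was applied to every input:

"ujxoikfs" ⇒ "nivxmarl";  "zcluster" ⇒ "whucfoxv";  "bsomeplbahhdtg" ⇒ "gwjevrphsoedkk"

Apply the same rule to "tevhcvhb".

ykewhykf

Rule — shift every letter 3 places forward in the alphabet (wrapping around), then move the last 3 characters to the front (rotate right by 3).
Starting from "tevhcvhb": after the first operation, "whykfyke"; after the second, "ykewhykf".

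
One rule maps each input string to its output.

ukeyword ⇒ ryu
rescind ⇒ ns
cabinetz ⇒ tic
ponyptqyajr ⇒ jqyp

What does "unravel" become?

The transformation: reverse the string, then keep one character in every 3, starting at position 2 (positions 2nd, 5th, 8th, ...).
On "unravel": the first step gives "levarnu", and the second then gives "er".

er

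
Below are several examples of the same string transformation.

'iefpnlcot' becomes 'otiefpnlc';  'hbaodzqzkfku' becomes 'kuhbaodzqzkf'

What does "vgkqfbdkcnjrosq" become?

The rule is to move the last 2 characters to the front (rotate right by 2).
Applying that to "vgkqfbdkcnjrosq" gives "sqvgkqfbdkcnjro".

sqvgkqfbdkcnjro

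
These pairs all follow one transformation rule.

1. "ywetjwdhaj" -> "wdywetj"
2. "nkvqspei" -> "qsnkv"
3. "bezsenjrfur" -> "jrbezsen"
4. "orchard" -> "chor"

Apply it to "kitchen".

tcki

Rule — delete the last 3 characters, then move the last 2 characters to the front (rotate right by 2).
Working it through for "kitchen": intermediate "kitc", final "tcki".
(Check on "bezsenjrfur": → "bezsenjr" → "jrbezsen" ✓)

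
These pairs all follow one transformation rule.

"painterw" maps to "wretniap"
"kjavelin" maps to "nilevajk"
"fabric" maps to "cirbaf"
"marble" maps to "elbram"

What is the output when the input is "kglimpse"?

espmilgk

In each case the input is transformed by: reverse the string.
"kglimpse" → "espmilgk".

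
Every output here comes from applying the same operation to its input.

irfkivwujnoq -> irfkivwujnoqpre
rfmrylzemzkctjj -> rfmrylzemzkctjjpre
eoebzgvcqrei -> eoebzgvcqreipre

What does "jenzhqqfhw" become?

jenzhqqfhwpre

Looking at the pairs, the operation is to append "pre".
Doing the same to "jenzhqqfhw": "jenzhqqfhwpre".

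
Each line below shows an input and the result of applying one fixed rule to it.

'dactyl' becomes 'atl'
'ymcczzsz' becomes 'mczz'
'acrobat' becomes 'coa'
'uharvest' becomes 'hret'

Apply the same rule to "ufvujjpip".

fuji

The transformation: keep every other character starting from the second (positions 2nd, 4th, 6th, ...).
So "ufvujjpip" becomes "fuji".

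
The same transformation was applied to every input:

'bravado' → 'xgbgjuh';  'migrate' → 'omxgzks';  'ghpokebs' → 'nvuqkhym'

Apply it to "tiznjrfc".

oftpxliz

In each case the input is transformed by: move the first character to the end, then shift every letter 6 places forward in the alphabet (wrapping around).
On "tiznjrfc": the first step gives "iznjrfct", and the second then gives "oftpxliz".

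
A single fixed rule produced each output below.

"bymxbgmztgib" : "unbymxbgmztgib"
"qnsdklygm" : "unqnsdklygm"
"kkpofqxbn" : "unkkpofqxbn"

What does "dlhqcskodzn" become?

undlhqcskodzn

Looking at the pairs, the operation is to prepend "un".
Applying that to "dlhqcskodzn" gives "undlhqcskodzn".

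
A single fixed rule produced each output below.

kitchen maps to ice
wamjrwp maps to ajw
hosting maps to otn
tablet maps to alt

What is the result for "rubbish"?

ubs

The pattern: keep every other character starting from the second (positions 2nd, 4th, 6th, ...).
On "rubbish" that produces "ubs".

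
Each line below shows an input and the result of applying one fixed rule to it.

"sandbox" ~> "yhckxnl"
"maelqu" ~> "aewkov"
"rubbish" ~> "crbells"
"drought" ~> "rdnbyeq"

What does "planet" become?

odzvkx

Looking at the pairs, the operation is to move the last 2 characters to the front (rotate right by 2), then shift every letter 10 places forward in the alphabet (wrapping around).
"planet" → "etplan" → "odzvkx".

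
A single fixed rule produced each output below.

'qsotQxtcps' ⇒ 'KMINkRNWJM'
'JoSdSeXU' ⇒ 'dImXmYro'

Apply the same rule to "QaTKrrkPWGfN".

kUneLLEjqaZh

The rule is to shift every letter 6 places backward in the alphabet (wrapping around), then flip the case of every letter.
For "QaTKrrkPWGfN", step one produces "KuNElleJQAzH"; step two turns that into "kUneLLEjqaZh".
(Check on "qsotQxtcps": → "kminKrnwjm" → "KMINkRNWJM" ✓)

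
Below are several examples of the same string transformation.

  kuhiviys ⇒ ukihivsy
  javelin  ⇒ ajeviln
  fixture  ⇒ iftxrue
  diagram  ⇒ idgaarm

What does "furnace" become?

In each case the input is transformed by: swap each adjacent pair of characters (1↔2, 3↔4, ...).
"furnace" → "ufnrcae".

ufnrcae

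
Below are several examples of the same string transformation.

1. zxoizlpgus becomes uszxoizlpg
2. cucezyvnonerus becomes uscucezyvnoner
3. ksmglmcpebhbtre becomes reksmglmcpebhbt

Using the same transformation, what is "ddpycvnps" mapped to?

Rule — move the last 2 characters to the front (rotate right by 2).
"ddpycvnps" → "psddpycvn".

psddpycvn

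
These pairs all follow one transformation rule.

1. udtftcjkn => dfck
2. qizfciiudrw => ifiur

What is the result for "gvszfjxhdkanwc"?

vzjhknc

The transformation: keep every other character starting from the second (positions 2nd, 4th, 6th, ...).
"gvszfjxhdkanwc" → "vzjhknc".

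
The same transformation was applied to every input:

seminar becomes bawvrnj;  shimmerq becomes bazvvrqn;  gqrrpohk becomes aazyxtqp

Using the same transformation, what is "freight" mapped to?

carqpon

The rule is to sort the characters into reverse alphabetical order, then shift every letter 9 places forward in the alphabet (wrapping around).
On "freight": the first step gives "trihgfe", and the second then gives "carqpon".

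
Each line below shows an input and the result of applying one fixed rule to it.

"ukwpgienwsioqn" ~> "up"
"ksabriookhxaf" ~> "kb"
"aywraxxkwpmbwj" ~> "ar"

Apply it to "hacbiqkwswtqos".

hb

What's happening: keep one character in every 3, starting at position 1 (positions 1st, 4th, 7th, ...), then delete the last 3 characters.
Starting from "hacbiqkwswtqos": after the first operation, "hbkwo"; after the second, "hb".
(Check on "ksabriookhxaf": → "kbohf" → "kb" ✓)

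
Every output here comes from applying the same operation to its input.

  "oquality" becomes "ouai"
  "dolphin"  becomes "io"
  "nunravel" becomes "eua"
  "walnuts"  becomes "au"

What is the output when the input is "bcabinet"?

The pattern: move the last 2 characters to the front (rotate right by 2), then keep only the vowels.
Working it through for "bcabinet": intermediate "etbcabin", final "eai".
(Check on "oquality": → "tyoquali" → "ouai" ✓)

eai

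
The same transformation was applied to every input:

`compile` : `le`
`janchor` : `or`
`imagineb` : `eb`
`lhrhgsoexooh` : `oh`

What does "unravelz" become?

lz

What's happening: keep only the last 2 characters.
"unravelz" → "lz".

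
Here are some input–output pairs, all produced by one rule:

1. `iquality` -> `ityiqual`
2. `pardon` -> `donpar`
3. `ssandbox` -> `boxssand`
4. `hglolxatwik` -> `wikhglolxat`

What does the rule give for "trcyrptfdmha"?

The rule is to move the last 3 characters to the front (rotate right by 3).
For "trcyrptfdmha" the result is "mhatrcyrptfd".

mhatrcyrptfd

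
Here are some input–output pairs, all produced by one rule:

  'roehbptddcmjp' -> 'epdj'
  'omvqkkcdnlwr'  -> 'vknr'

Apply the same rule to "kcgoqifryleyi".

The pattern: keep one character in every 3, starting at position 3 (positions 3rd, 6th, 9th, ...).
"kcgoqifryleyi" → "giyy".

giyy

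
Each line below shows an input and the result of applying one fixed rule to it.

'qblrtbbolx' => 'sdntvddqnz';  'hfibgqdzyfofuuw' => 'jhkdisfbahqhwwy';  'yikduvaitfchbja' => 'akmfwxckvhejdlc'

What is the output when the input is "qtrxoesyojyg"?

Looking at the pairs, the operation is to shift every letter 2 places forward in the alphabet (wrapping around).
Applying that to "qtrxoesyojyg" gives "svtzqguaqlai".

svtzqguaqlai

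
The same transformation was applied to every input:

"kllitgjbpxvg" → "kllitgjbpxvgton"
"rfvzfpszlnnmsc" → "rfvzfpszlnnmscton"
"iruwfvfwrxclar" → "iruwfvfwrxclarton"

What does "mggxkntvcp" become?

mggxkntvcpton

Looking at the pairs, the operation is to append "ton".
For "mggxkntvcp" the result is "mggxkntvcpton".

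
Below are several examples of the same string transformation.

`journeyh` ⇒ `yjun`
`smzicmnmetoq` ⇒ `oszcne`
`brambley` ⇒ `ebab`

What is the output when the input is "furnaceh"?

efra

The pattern: move the last 3 characters to the front (rotate right by 3), then keep every other character starting from the second (positions 2nd, 4th, 6th, ...).
So "furnaceh" becomes "efra".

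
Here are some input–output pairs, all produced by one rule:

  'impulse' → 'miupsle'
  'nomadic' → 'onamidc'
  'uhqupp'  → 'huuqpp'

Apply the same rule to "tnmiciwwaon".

What's happening: swap each adjacent pair of characters (1↔2, 3↔4, ...).
On "tnmiciwwaon" that produces "ntimicwwoan".

ntimicwwoan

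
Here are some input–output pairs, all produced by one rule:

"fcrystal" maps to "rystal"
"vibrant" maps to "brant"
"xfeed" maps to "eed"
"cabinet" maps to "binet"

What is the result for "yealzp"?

The pattern: delete the first 2 characters.
"yealzp" → "alzp".

alzp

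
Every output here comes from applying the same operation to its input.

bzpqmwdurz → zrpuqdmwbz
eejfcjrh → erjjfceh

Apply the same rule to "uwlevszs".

Looking at the pairs, the operation is to take characters alternately from the front and the back (1st, last, 2nd, 2nd-last, ...), then move the first 2 characters to the end (rotate left by 2).
Starting from "uwlevszs": after the first operation, "uswzlsev"; after the second, "wzlsevus".

wzlsevus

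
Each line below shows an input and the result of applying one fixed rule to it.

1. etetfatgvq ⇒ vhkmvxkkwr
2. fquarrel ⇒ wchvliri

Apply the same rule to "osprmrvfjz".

fqjagwimdi

Rule — shift every letter 9 places backward in the alphabet (wrapping around), then take characters alternately from the front and the back (1st, last, 2nd, 2nd-last, ...).
Starting from "osprmrvfjz": after the first operation, "fjgidimwaq"; after the second, "fqjagwimdi".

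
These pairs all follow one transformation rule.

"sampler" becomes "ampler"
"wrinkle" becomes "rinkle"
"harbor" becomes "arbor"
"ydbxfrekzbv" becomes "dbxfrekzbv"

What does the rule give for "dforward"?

forward

Each output is the input with this applied: delete the first character.
For "dforward" the result is "forward".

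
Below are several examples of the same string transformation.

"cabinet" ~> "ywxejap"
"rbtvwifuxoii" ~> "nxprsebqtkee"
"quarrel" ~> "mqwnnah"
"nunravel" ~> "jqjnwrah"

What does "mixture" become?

ietpqna

Rule — shift every letter 4 places backward in the alphabet (wrapping around).
On "mixture" that produces "ietpqna".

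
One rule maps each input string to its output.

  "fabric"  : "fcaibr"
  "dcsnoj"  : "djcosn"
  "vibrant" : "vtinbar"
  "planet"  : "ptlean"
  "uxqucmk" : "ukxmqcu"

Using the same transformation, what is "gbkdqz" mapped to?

gzbqkd

Each output is the input with this applied: take characters alternately from the front and the back (1st, last, 2nd, 2nd-last, ...).
So "gbkdqz" becomes "gzbqkd".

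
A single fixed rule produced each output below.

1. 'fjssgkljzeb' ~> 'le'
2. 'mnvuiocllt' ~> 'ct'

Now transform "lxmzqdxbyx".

Each output is the input with this applied: keep one character in every 3, starting at position 1 (positions 1st, 4th, 7th, ...), then delete the first 2 characters.
For "lxmzqdxbyx", step one produces "lzxx"; step two turns that into "xx".

xx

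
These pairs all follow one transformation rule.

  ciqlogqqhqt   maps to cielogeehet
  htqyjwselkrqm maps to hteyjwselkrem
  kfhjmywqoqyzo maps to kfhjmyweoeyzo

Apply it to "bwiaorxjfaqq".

bwiaorxjfaee

Looking at the pairs, the operation is to replace every "q" with "e".
On "bwiaorxjfaqq" that produces "bwiaorxjfaee".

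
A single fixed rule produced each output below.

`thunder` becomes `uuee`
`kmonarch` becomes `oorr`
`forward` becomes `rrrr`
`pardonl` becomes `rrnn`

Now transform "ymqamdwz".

qqdd

Looking at the pairs, the operation is to keep one character in every 3, starting at position 3 (positions 3rd, 6th, 9th, ...), then double every character.
For "ymqamdwz", step one produces "qd"; step two turns that into "qqdd".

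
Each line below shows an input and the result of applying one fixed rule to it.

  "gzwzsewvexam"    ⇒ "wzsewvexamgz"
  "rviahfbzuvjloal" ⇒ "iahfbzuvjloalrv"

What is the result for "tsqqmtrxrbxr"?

qqmtrxrbxrts

The transformation: move the first 2 characters to the end (rotate left by 2).
Applying that to "tsqqmtrxrbxr" gives "qqmtrxrbxrts".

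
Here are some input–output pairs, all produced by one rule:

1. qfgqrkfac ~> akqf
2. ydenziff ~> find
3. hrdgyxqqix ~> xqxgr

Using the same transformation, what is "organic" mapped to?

What's happening: keep every other character starting from the second (positions 2nd, 4th, 6th, ...), then reverse the string.
"organic" → "rai" → "iar".

iar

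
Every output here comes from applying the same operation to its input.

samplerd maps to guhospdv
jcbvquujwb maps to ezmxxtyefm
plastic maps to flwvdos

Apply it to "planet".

whqdos

Each output is the input with this applied: shift every letter 3 places forward in the alphabet (wrapping around), then reverse the string.
For "planet", step one produces "sodqhw"; step two turns that into "whqdos".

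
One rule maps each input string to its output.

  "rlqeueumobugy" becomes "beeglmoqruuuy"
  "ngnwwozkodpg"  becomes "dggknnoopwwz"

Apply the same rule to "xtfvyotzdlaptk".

Rule — sort the characters into alphabetical order.
Doing the same to "xtfvyotzdlaptk": "adfkloptttvxyz".

adfkloptttvxyz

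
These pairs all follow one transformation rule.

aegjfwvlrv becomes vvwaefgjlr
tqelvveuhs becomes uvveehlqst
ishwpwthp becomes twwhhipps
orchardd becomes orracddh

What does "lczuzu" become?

uzzclu

The pattern: sort the characters into alphabetical order, then move the last 3 characters to the front (rotate right by 3).
Working it through for "lczuzu": intermediate "cluuzz", final "uzzclu".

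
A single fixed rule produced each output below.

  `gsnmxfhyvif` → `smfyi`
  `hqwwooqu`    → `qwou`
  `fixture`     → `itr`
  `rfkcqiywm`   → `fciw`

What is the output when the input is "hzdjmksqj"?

Each output is the input with this applied: keep every other character starting from the second (positions 2nd, 4th, 6th, ...).
Doing the same to "hzdjmksqj": "zjkq".

zjkq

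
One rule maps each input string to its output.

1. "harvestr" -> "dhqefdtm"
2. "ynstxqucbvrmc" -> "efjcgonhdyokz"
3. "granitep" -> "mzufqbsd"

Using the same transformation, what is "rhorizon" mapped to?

adulazdt

Rule — shift every letter 12 places forward in the alphabet (wrapping around), then move the first 2 characters to the end (rotate left by 2).
"rhorizon" → "dtadulaz" → "adulazdt".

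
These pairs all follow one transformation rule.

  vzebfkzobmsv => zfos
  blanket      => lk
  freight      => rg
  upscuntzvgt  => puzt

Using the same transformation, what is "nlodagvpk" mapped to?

lap

The pattern: keep one character in every 3, starting at position 2 (positions 2nd, 5th, 8th, ...).
So "nlodagvpk" becomes "lap".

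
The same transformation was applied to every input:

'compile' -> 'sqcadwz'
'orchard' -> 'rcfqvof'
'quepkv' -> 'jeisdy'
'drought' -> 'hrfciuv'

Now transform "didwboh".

vrwrkpc

The rule is to shift every letter 12 places backward in the alphabet (wrapping around), then move the last character to the front.
For "didwboh" the result is "vrwrkpc".
(Check on "quepkv": → "eisdyj" → "jeisdy" ✓)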